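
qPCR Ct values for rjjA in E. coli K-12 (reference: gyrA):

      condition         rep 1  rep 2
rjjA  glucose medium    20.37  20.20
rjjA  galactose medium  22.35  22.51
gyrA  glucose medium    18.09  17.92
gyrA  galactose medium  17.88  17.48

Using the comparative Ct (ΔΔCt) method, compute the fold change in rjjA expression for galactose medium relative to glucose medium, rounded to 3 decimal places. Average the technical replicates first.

0.180

Mean Ct: rjjA glucose medium 20.285; rjjA galactose medium 22.430; gyrA glucose medium 18.005; gyrA galactose medium 17.680
ΔCt(glucose medium) = 20.285 − 18.005 = 2.280
ΔCt(galactose medium) = 22.430 − 17.680 = 4.750
ΔΔCt = 4.750 − 2.280 = 2.470
Fold change = 2^(−2.470) = 0.1805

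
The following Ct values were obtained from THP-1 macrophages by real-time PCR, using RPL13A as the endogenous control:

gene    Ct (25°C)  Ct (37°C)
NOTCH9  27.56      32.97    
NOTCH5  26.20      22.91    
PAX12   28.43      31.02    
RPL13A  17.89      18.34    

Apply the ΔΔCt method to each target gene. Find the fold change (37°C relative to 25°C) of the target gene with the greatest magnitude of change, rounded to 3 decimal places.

NOTCH9: ΔΔCt = (32.97−18.34) − (27.56−17.89) = 14.63 − 9.67 = 4.96; fold change = 2^-4.96 = 0.032
NOTCH5: ΔΔCt = (22.91−18.34) − (26.20−17.89) = 4.57 − 8.31 = -3.74; fold change = 2^3.74 = 13.361
PAX12: ΔΔCt = (31.02−18.34) − (28.43−17.89) = 12.68 − 10.54 = 2.14; fold change = 2^-2.14 = 0.227
NOTCH9 has the largest |ΔΔCt| = 4.96.

0.032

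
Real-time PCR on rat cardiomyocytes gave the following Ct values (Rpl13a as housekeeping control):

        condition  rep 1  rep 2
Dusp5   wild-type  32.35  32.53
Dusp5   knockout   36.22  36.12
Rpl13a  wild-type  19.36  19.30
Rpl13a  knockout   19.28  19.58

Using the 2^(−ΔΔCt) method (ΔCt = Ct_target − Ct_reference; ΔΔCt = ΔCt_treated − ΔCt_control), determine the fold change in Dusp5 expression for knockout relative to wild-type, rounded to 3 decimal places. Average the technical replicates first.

Mean Ct: Dusp5 wild-type 32.440; Dusp5 knockout 36.170; Rpl13a wild-type 19.330; Rpl13a knockout 19.430
ΔCt(wild-type) = 32.440 − 19.330 = 13.110
ΔCt(knockout) = 36.170 − 19.430 = 16.740
ΔΔCt = 16.740 − 13.110 = 3.630
Fold change = 2^(−3.630) = 0.0808

0.081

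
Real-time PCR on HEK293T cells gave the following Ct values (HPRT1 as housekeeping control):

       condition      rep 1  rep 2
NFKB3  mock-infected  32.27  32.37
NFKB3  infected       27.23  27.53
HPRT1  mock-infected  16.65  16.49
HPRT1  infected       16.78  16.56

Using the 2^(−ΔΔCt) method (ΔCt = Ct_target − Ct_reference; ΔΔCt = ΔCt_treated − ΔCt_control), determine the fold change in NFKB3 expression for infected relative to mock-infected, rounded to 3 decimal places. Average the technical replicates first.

32.900

Mean Ct: NFKB3 mock-infected 32.320; NFKB3 infected 27.380; HPRT1 mock-infected 16.570; HPRT1 infected 16.670
ΔCt(mock-infected) = 32.320 − 16.570 = 15.750
ΔCt(infected) = 27.380 − 16.670 = 10.710
ΔΔCt = 10.710 − 15.750 = -5.040
Fold change = 2^(−(-5.040)) = 2^5.040 = 32.8996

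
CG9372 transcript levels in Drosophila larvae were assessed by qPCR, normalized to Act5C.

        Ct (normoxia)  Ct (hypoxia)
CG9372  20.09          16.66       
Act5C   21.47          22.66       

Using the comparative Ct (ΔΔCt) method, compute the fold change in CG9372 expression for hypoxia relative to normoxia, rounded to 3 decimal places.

24.590

ΔCt(normoxia) = 20.090 − 21.470 = -1.380
ΔCt(hypoxia) = 16.660 − 22.660 = -6.000
ΔΔCt = -6.000 − (-1.380) = -4.620
Fold change = 2^(−(-4.620)) = 2^4.620 = 24.5900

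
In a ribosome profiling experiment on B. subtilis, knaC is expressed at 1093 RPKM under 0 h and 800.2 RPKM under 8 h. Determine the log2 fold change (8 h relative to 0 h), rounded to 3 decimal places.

Fold change = 800.2 / 1093 = 0.7321
log2(0.7321) = -0.4499

-0.450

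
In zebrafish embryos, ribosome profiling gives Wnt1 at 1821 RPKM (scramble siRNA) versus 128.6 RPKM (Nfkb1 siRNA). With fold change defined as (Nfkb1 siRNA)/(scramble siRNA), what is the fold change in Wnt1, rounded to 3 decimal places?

0.071

Fold change = 128.6 / 1821 = 0.0706
Wnt1 is downregulated.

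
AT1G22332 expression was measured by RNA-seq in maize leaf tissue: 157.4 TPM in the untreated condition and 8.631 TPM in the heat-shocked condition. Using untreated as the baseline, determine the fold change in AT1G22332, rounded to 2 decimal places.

0.05

Fold change = 8.631 / 157.4 = 0.055
AT1G22332 is downregulated.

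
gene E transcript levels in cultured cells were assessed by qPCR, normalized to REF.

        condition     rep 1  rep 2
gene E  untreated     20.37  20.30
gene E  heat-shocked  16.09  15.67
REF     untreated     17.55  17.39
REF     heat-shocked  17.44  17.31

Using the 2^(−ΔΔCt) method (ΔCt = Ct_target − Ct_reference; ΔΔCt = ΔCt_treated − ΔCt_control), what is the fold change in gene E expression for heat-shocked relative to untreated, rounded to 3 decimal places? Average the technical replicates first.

Mean Ct: gene E untreated 20.335; gene E heat-shocked 15.880; REF untreated 17.470; REF heat-shocked 17.375
ΔCt(untreated) = 20.335 − 17.470 = 2.865
ΔCt(heat-shocked) = 15.880 − 17.375 = -1.495
ΔΔCt = -1.495 − 2.865 = -4.360
Fold change = 2^(−(-4.360)) = 2^4.360 = 20.5348

20.535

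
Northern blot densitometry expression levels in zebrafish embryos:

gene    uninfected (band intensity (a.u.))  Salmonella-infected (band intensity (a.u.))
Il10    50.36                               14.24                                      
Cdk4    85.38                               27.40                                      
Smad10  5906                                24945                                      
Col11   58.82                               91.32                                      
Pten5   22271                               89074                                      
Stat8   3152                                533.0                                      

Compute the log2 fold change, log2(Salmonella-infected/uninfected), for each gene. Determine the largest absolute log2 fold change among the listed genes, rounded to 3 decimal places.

log2(14.24/50.36) = -1.822  (Il10)
log2(27.40/85.38) = -1.640  (Cdk4)
log2(24945/5906) = 2.078  (Smad10)
log2(91.32/58.82) = 0.635  (Col11)
log2(89074/22271) = 2.000  (Pten5)
log2(533.0/3152) = -2.564  (Stat8)
The largest magnitude belongs to Stat8.

2.564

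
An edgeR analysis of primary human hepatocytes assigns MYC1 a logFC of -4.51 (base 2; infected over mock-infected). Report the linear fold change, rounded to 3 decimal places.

Fold change = 2^(-4.51) = 0.0439
That is, MYC1 drops to 4.4% of the mock-infected level.

0.044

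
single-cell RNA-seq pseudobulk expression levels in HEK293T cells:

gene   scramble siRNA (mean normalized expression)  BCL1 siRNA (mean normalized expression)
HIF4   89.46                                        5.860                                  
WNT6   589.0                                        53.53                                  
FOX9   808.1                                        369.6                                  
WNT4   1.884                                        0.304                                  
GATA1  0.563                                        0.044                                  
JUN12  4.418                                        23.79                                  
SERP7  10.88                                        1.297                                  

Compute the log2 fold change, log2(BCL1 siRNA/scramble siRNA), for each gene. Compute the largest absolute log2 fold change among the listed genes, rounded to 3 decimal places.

log2(5.860/89.46) = -3.932  (HIF4)
log2(53.53/589.0) = -3.460  (WNT6)
log2(369.6/808.1) = -1.129  (FOX9)
log2(0.304/1.884) = -2.632  (WNT4)
log2(0.044/0.563) = -3.678  (GATA1)
log2(23.79/4.418) = 2.429  (JUN12)
log2(1.297/10.88) = -3.068  (SERP7)
The largest magnitude belongs to HIF4.

3.932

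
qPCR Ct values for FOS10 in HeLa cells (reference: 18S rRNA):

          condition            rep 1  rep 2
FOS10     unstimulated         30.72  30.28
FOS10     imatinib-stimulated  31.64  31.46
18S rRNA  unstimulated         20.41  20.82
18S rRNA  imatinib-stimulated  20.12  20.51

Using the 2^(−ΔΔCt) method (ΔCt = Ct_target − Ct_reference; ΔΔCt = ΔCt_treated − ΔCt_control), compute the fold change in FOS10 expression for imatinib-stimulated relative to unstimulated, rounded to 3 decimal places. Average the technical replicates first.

0.392

Mean Ct: FOS10 unstimulated 30.500; FOS10 imatinib-stimulated 31.550; 18S rRNA unstimulated 20.615; 18S rRNA imatinib-stimulated 20.315
ΔCt(unstimulated) = 30.500 − 20.615 = 9.885
ΔCt(imatinib-stimulated) = 31.550 − 20.315 = 11.235
ΔΔCt = 11.235 − 9.885 = 1.350
Fold change = 2^(−1.350) = 0.3923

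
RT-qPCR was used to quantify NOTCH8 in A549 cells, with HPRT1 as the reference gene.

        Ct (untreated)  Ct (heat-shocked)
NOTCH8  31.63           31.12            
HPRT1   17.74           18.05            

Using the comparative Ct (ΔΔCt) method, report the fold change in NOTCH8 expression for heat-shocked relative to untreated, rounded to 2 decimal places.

ΔCt(untreated) = 31.630 − 17.740 = 13.890
ΔCt(heat-shocked) = 31.120 − 18.050 = 13.070
ΔΔCt = 13.070 − 13.890 = -0.820
Fold change = 2^(−(-0.820)) = 2^0.820 = 1.765

1.77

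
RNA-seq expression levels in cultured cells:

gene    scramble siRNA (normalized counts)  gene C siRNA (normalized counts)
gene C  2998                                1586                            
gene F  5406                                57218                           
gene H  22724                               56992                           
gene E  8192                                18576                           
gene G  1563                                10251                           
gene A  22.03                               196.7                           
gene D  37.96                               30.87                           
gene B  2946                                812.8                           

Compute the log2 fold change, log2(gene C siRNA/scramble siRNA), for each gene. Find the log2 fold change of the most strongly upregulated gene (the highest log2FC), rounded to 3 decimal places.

log2(1586/2998) = -0.919  (gene C)
log2(57218/5406) = 3.404  (gene F)
log2(56992/22724) = 1.327  (gene H)
log2(18576/8192) = 1.181  (gene E)
log2(10251/1563) = 2.713  (gene G)
log2(196.7/22.03) = 3.158  (gene A)
log2(30.87/37.96) = -0.298  (gene D)
log2(812.8/2946) = -1.858  (gene B)
gene F is most strongly upregulated.

3.404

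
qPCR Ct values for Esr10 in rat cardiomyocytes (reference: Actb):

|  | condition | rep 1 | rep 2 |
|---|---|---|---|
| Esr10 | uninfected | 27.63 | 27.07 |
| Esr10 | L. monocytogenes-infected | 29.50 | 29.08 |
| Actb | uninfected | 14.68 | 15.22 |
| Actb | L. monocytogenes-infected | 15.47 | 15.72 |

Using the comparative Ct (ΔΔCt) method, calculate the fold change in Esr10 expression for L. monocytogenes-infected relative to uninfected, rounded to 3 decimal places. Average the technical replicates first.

Mean Ct: Esr10 uninfected 27.350; Esr10 L. monocytogenes-infected 29.290; Actb uninfected 14.950; Actb L. monocytogenes-infected 15.595
ΔCt(uninfected) = 27.350 − 14.950 = 12.400
ΔCt(L. monocytogenes-infected) = 29.290 − 15.595 = 13.695
ΔΔCt = 13.695 − 12.400 = 1.295
Fold change = 2^(−1.295) = 0.4075

0.408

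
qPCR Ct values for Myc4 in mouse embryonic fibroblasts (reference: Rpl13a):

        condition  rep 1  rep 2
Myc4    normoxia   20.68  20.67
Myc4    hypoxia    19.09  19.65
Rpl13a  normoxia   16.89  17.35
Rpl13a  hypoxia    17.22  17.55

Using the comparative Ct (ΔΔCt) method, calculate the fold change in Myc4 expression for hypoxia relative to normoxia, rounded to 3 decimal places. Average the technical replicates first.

2.969

Mean Ct: Myc4 normoxia 20.675; Myc4 hypoxia 19.370; Rpl13a normoxia 17.120; Rpl13a hypoxia 17.385
ΔCt(normoxia) = 20.675 − 17.120 = 3.555
ΔCt(hypoxia) = 19.370 − 17.385 = 1.985
ΔΔCt = 1.985 − 3.555 = -1.570
Fold change = 2^(−(-1.570)) = 2^1.570 = 2.9690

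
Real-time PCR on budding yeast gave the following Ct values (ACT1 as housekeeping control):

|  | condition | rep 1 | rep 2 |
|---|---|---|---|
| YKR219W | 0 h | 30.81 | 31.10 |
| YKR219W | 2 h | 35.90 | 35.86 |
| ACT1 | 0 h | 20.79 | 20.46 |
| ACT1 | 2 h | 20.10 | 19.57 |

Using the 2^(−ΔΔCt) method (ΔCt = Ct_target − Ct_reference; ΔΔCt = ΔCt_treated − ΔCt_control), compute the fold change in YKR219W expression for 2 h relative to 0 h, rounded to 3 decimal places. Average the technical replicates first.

0.019

Mean Ct: YKR219W 0 h 30.955; YKR219W 2 h 35.880; ACT1 0 h 20.625; ACT1 2 h 19.835
ΔCt(0 h) = 30.955 − 20.625 = 10.330
ΔCt(2 h) = 35.880 − 19.835 = 16.045
ΔΔCt = 16.045 − 10.330 = 5.715
Fold change = 2^(−5.715) = 0.0190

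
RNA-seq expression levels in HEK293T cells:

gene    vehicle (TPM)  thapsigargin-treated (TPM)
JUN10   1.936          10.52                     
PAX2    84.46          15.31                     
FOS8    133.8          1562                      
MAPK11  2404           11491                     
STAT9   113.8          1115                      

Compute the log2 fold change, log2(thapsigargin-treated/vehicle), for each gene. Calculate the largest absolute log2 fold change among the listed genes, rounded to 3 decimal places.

3.545

log2(10.52/1.936) = 2.442  (JUN10)
log2(15.31/84.46) = -2.464  (PAX2)
log2(1562/133.8) = 3.545  (FOS8)
log2(11491/2404) = 2.257  (MAPK11)
log2(1115/113.8) = 3.292  (STAT9)
The largest magnitude belongs to FOS8.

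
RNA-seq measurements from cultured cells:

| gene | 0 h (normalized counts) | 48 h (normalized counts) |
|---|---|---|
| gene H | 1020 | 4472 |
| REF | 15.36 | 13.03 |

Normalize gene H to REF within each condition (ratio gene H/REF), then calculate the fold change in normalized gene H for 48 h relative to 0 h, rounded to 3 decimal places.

gene H/REF (0 h) = 1020 / 15.36 = 66.406
gene H/REF (48 h) = 4472 / 13.03 = 343.21
Fold change = 343.21 / 66.406 = 5.1683

5.168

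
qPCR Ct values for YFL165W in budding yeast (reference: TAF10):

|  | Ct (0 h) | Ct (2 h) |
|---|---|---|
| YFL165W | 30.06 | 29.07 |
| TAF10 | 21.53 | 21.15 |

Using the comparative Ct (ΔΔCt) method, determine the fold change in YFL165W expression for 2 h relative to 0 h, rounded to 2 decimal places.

ΔCt(0 h) = 30.060 − 21.530 = 8.530
ΔCt(2 h) = 29.070 − 21.150 = 7.920
ΔΔCt = 7.920 − 8.530 = -0.610
Fold change = 2^(−(-0.610)) = 2^0.610 = 1.526

1.53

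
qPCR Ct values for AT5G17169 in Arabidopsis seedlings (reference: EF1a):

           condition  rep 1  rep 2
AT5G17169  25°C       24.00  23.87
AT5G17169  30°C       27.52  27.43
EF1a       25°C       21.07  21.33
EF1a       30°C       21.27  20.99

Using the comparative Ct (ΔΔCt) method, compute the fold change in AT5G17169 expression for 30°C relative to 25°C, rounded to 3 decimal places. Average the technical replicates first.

Mean Ct: AT5G17169 25°C 23.935; AT5G17169 30°C 27.475; EF1a 25°C 21.200; EF1a 30°C 21.130
ΔCt(25°C) = 23.935 − 21.200 = 2.735
ΔCt(30°C) = 27.475 − 21.130 = 6.345
ΔΔCt = 6.345 − 2.735 = 3.610
Fold change = 2^(−3.610) = 0.0819

0.082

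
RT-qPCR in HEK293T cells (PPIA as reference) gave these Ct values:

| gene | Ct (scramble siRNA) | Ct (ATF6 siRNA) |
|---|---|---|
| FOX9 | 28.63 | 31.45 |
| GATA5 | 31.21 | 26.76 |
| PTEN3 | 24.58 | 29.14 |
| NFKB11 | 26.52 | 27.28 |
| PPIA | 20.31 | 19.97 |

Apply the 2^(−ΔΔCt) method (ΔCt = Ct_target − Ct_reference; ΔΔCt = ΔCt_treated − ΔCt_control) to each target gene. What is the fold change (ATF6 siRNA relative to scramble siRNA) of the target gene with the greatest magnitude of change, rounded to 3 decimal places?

FOX9: ΔΔCt = (31.45−19.97) − (28.63−20.31) = 11.48 − 8.32 = 3.16; fold change = 2^-3.16 = 0.112
GATA5: ΔΔCt = (26.76−19.97) − (31.21−20.31) = 6.79 − 10.90 = -4.11; fold change = 2^4.11 = 17.268
PTEN3: ΔΔCt = (29.14−19.97) − (24.58−20.31) = 9.17 − 4.27 = 4.90; fold change = 2^-4.90 = 0.033
NFKB11: ΔΔCt = (27.28−19.97) − (26.52−20.31) = 7.31 − 6.21 = 1.10; fold change = 2^-1.10 = 0.467
PTEN3 has the largest |ΔΔCt| = 4.90.

0.033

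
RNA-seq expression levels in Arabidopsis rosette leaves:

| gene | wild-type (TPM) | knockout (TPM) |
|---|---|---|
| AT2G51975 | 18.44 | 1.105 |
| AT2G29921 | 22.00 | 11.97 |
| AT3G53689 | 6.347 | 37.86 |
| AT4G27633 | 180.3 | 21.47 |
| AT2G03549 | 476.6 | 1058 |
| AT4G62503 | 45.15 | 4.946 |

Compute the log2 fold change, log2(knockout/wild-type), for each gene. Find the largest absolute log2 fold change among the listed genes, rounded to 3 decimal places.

4.061

log2(1.105/18.44) = -4.061  (AT2G51975)
log2(11.97/22.00) = -0.878  (AT2G29921)
log2(37.86/6.347) = 2.577  (AT3G53689)
log2(21.47/180.3) = -3.070  (AT4G27633)
log2(1058/476.6) = 1.150  (AT2G03549)
log2(4.946/45.15) = -3.190  (AT4G62503)
The largest magnitude belongs to AT2G51975.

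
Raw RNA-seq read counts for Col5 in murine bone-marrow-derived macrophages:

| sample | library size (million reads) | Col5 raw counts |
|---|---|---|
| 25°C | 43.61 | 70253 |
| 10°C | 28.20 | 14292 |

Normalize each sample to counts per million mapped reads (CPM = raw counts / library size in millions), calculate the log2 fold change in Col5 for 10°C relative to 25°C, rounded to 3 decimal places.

CPM(25°C) = 70253 / 43.61 = 1610.9379
CPM(10°C) = 14292 / 28.20 = 506.8085
Fold change = 506.8085 / 1610.9379 = 0.31460
log2(0.31460) = -1.6684

-1.668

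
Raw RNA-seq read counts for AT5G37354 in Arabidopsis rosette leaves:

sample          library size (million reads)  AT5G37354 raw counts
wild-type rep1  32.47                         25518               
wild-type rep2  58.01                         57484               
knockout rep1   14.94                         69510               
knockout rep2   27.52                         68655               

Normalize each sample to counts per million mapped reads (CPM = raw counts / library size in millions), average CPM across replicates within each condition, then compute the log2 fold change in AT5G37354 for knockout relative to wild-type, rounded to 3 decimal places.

2.008

CPM(wild-type rep1) = 25518 / 32.47 = 785.8947
CPM(wild-type rep2) = 57484 / 58.01 = 990.9326
CPM(knockout rep1) = 69510 / 14.94 = 4652.6104
CPM(knockout rep2) = 68655 / 27.52 = 2494.7311
mean CPM(wild-type) = 888.4136; mean CPM(knockout) = 3573.6708
Fold change = 3573.6708 / 888.4136 = 4.02253
log2(4.02253) = 2.0081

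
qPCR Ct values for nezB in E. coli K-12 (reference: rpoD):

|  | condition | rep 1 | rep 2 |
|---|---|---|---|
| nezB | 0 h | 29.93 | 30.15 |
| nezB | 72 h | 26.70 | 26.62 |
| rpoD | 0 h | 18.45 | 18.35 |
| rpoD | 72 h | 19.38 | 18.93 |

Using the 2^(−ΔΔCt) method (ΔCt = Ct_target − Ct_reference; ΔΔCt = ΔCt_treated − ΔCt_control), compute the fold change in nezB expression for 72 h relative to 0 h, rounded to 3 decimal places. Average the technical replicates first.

17.569

Mean Ct: nezB 0 h 30.040; nezB 72 h 26.660; rpoD 0 h 18.400; rpoD 72 h 19.155
ΔCt(0 h) = 30.040 − 18.400 = 11.640
ΔCt(72 h) = 26.660 − 19.155 = 7.505
ΔΔCt = 7.505 − 11.640 = -4.135
Fold change = 2^(−(-4.135)) = 2^4.135 = 17.5695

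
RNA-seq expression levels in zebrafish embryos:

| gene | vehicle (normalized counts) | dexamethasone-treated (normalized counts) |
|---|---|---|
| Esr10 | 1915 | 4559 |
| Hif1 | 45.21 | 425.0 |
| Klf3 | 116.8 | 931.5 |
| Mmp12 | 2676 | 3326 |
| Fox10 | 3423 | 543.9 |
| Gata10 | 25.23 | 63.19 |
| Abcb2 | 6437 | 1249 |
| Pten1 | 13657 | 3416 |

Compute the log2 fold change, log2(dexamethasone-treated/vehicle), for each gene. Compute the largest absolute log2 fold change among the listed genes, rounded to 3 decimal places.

log2(4559/1915) = 1.251  (Esr10)
log2(425.0/45.21) = 3.233  (Hif1)
log2(931.5/116.8) = 2.996  (Klf3)
log2(3326/2676) = 0.314  (Mmp12)
log2(543.9/3423) = -2.654  (Fox10)
log2(63.19/25.23) = 1.325  (Gata10)
log2(1249/6437) = -2.366  (Abcb2)
log2(3416/13657) = -1.999  (Pten1)
The largest magnitude belongs to Hif1.

3.233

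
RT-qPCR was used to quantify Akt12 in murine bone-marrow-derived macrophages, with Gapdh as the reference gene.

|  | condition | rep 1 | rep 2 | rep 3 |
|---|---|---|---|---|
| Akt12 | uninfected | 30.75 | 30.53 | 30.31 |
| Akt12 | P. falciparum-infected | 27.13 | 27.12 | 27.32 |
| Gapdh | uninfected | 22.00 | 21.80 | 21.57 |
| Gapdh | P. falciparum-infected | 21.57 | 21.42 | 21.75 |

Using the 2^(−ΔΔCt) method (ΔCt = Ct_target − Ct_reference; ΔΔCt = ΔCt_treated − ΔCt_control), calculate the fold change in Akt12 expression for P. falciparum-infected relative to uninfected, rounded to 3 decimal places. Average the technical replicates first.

Mean Ct: Akt12 uninfected 30.530; Akt12 P. falciparum-infected 27.190; Gapdh uninfected 21.790; Gapdh P. falciparum-infected 21.580
ΔCt(uninfected) = 30.530 − 21.790 = 8.740
ΔCt(P. falciparum-infected) = 27.190 − 21.580 = 5.610
ΔΔCt = 5.610 − 8.740 = -3.130
Fold change = 2^(−(-3.130)) = 2^3.130 = 8.7543

8.754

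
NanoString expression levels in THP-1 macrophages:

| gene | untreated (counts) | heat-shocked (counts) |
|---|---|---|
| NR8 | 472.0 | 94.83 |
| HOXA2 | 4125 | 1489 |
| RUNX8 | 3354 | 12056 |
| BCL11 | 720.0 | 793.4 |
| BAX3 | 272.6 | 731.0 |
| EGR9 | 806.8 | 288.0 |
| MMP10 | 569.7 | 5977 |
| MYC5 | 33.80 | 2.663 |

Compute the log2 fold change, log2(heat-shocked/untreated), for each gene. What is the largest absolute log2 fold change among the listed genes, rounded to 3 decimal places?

log2(94.83/472.0) = -2.315  (NR8)
log2(1489/4125) = -1.470  (HOXA2)
log2(12056/3354) = 1.846  (RUNX8)
log2(793.4/720.0) = 0.140  (BCL11)
log2(731.0/272.6) = 1.423  (BAX3)
log2(288.0/806.8) = -1.486  (EGR9)
log2(5977/569.7) = 3.391  (MMP10)
log2(2.663/33.80) = -3.666  (MYC5)
The largest magnitude belongs to MYC5.

3.666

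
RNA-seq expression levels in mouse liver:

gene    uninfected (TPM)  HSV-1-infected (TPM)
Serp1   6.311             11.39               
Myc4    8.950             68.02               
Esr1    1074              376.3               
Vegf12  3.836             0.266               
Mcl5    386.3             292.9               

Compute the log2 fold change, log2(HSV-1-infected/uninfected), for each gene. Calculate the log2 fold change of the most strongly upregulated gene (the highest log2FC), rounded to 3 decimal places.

log2(11.39/6.311) = 0.852  (Serp1)
log2(68.02/8.950) = 2.926  (Myc4)
log2(376.3/1074) = -1.513  (Esr1)
log2(0.266/3.836) = -3.850  (Vegf12)
log2(292.9/386.3) = -0.399  (Mcl5)
Myc4 is most strongly upregulated.

2.926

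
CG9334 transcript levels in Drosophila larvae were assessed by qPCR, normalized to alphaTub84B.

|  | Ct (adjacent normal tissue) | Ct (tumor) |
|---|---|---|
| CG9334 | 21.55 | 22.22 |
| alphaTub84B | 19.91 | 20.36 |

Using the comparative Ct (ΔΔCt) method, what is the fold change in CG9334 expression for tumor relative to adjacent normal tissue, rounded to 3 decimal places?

ΔCt(adjacent normal tissue) = 21.550 − 19.910 = 1.640
ΔCt(tumor) = 22.220 − 20.360 = 1.860
ΔΔCt = 1.860 − 1.640 = 0.220
Fold change = 2^(−0.220) = 0.8586

0.859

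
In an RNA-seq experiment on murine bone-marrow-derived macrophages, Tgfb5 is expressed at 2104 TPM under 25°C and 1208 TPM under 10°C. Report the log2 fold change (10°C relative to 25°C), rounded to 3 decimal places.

Fold change = 1208 / 2104 = 0.5741
log2(0.5741) = -0.8005

-0.801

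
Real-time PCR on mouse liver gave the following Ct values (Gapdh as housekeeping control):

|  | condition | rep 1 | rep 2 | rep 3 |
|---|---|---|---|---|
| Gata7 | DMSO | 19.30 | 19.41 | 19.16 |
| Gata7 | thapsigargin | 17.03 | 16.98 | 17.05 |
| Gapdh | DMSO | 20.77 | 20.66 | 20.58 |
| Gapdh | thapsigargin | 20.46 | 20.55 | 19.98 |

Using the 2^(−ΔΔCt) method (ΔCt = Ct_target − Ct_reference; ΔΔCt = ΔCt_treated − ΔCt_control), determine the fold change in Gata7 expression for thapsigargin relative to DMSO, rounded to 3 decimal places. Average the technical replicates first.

3.811

Mean Ct: Gata7 DMSO 19.290; Gata7 thapsigargin 17.020; Gapdh DMSO 20.670; Gapdh thapsigargin 20.330
ΔCt(DMSO) = 19.290 − 20.670 = -1.380
ΔCt(thapsigargin) = 17.020 − 20.330 = -3.310
ΔΔCt = -3.310 − (-1.380) = -1.930
Fold change = 2^(−(-1.930)) = 2^1.930 = 3.8106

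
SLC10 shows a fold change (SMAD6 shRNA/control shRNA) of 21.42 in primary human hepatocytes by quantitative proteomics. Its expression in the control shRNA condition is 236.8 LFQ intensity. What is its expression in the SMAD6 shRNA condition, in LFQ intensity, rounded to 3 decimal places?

5072.256

SMAD6 shRNA expression = 236.8 × 21.42 = 5072.256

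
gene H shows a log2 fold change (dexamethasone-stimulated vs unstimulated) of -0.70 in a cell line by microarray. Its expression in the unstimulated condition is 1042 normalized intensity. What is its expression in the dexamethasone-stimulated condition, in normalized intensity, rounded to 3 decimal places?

641.426

Fold change = 2^(-0.70) = 0.6156
dexamethasone-stimulated expression = 1042 × 0.6156 = 641.426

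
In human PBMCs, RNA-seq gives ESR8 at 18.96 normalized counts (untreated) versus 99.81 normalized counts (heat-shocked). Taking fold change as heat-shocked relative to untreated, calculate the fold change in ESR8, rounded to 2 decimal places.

5.26

Fold change = 99.81 / 18.96 = 5.264
ESR8 is upregulated.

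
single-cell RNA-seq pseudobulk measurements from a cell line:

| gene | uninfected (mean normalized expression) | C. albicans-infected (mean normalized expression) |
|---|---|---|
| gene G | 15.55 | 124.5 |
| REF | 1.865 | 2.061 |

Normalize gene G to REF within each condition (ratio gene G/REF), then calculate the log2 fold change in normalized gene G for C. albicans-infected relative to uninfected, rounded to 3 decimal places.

2.857

gene G/REF (uninfected) = 15.55 / 1.865 = 8.3378
gene G/REF (C. albicans-infected) = 124.5 / 2.061 = 60.408
Fold change = 60.408 / 8.3378 = 7.2450
log2(7.2450) = 2.8570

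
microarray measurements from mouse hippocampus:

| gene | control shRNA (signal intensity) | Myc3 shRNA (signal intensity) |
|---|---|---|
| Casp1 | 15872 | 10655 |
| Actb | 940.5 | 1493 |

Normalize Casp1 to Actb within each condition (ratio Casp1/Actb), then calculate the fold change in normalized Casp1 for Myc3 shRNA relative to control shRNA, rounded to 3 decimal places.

0.423

Casp1/Actb (control shRNA) = 15872 / 940.5 = 16.876
Casp1/Actb (Myc3 shRNA) = 10655 / 1493 = 7.1366
Fold change = 7.1366 / 16.876 = 0.4229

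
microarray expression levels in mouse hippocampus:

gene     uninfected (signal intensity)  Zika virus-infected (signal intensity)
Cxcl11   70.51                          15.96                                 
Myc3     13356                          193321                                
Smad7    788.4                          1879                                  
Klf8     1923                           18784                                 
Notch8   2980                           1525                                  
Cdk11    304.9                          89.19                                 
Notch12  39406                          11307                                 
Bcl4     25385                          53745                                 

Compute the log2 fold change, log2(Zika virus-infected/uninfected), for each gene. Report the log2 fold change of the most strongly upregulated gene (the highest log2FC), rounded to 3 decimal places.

3.855

log2(15.96/70.51) = -2.143  (Cxcl11)
log2(193321/13356) = 3.855  (Myc3)
log2(1879/788.4) = 1.253  (Smad7)
log2(18784/1923) = 3.288  (Klf8)
log2(1525/2980) = -0.967  (Notch8)
log2(89.19/304.9) = -1.773  (Cdk11)
log2(11307/39406) = -1.801  (Notch12)
log2(53745/25385) = 1.082  (Bcl4)
Myc3 is most strongly upregulated.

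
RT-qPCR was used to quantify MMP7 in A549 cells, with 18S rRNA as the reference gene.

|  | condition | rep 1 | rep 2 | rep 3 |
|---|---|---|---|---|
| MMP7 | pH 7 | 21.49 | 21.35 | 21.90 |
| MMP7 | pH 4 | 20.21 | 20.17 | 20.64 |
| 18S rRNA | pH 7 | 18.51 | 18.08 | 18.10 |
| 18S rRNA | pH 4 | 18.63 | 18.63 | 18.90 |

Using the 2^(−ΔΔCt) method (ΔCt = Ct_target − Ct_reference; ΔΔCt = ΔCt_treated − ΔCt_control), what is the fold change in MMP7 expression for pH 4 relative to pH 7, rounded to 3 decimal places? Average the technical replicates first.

3.317

Mean Ct: MMP7 pH 7 21.580; MMP7 pH 4 20.340; 18S rRNA pH 7 18.230; 18S rRNA pH 4 18.720
ΔCt(pH 7) = 21.580 − 18.230 = 3.350
ΔCt(pH 4) = 20.340 − 18.720 = 1.620
ΔΔCt = 1.620 − 3.350 = -1.730
Fold change = 2^(−(-1.730)) = 2^1.730 = 3.3173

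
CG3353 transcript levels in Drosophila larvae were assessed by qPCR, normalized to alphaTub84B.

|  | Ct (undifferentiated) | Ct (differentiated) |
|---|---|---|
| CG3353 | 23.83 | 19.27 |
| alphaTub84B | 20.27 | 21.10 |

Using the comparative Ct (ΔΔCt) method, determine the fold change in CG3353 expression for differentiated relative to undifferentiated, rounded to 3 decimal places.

41.933

ΔCt(undifferentiated) = 23.830 − 20.270 = 3.560
ΔCt(differentiated) = 19.270 − 21.100 = -1.830
ΔΔCt = -1.830 − 3.560 = -5.390
Fold change = 2^(−(-5.390)) = 2^5.390 = 41.9326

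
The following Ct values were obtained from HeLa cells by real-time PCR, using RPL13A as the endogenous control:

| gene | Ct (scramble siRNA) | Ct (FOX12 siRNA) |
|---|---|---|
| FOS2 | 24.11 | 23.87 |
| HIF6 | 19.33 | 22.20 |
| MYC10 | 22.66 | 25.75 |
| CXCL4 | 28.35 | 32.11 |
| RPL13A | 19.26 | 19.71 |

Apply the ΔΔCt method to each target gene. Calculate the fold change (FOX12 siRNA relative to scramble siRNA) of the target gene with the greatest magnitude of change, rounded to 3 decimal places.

FOS2: ΔΔCt = (23.87−19.71) − (24.11−19.26) = 4.16 − 4.85 = -0.69; fold change = 2^0.69 = 1.613
HIF6: ΔΔCt = (22.20−19.71) − (19.33−19.26) = 2.49 − 0.07 = 2.42; fold change = 2^-2.42 = 0.187
MYC10: ΔΔCt = (25.75−19.71) − (22.66−19.26) = 6.04 − 3.40 = 2.64; fold change = 2^-2.64 = 0.160
CXCL4: ΔΔCt = (32.11−19.71) − (28.35−19.26) = 12.40 − 9.09 = 3.31; fold change = 2^-3.31 = 0.101
CXCL4 has the largest |ΔΔCt| = 3.31.

0.101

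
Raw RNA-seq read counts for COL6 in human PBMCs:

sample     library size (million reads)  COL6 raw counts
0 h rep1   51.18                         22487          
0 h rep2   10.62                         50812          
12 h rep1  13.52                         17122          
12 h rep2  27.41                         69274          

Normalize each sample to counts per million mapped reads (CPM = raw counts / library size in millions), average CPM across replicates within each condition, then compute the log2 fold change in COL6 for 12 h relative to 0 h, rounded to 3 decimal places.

-0.462

CPM(0 h rep1) = 22487 / 51.18 = 439.3708
CPM(0 h rep2) = 50812 / 10.62 = 4784.5574
CPM(12 h rep1) = 17122 / 13.52 = 1266.4201
CPM(12 h rep2) = 69274 / 27.41 = 2527.3258
mean CPM(0 h) = 2611.9641; mean CPM(12 h) = 1896.8730
Fold change = 1896.8730 / 2611.9641 = 0.72622
log2(0.72622) = -0.4615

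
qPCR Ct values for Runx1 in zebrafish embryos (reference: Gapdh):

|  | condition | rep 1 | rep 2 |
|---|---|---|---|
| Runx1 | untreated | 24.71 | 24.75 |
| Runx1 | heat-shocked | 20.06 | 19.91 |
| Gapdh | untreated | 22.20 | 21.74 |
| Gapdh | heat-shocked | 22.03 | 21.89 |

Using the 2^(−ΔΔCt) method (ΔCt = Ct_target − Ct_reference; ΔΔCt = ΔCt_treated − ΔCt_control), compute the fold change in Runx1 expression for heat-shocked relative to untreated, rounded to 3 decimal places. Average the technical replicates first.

Mean Ct: Runx1 untreated 24.730; Runx1 heat-shocked 19.985; Gapdh untreated 21.970; Gapdh heat-shocked 21.960
ΔCt(untreated) = 24.730 − 21.970 = 2.760
ΔCt(heat-shocked) = 19.985 − 21.960 = -1.975
ΔΔCt = -1.975 − 2.760 = -4.735
Fold change = 2^(−(-4.735)) = 2^4.735 = 26.6304

26.630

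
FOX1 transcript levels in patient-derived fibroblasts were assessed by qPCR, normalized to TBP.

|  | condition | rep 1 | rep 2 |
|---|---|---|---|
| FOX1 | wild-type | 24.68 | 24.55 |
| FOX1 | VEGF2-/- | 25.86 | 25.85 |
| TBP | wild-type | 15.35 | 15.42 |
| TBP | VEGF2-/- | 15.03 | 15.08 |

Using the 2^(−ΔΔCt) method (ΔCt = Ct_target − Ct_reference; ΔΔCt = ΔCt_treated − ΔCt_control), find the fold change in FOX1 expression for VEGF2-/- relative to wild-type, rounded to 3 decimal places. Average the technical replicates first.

0.337

Mean Ct: FOX1 wild-type 24.615; FOX1 VEGF2-/- 25.855; TBP wild-type 15.385; TBP VEGF2-/- 15.055
ΔCt(wild-type) = 24.615 − 15.385 = 9.230
ΔCt(VEGF2-/-) = 25.855 − 15.055 = 10.800
ΔΔCt = 10.800 − 9.230 = 1.570
Fold change = 2^(−1.570) = 0.3368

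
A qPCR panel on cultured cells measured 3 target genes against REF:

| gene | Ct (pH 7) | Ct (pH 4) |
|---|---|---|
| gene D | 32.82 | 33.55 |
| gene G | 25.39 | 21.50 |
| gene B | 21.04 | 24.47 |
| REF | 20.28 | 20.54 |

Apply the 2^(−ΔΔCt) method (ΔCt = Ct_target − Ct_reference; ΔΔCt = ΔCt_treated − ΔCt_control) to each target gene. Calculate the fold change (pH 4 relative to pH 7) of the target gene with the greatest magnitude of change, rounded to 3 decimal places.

17.753

gene D: ΔΔCt = (33.55−20.54) − (32.82−20.28) = 13.01 − 12.54 = 0.47; fold change = 2^-0.47 = 0.722
gene G: ΔΔCt = (21.50−20.54) − (25.39−20.28) = 0.96 − 5.11 = -4.15; fold change = 2^4.15 = 17.753
gene B: ΔΔCt = (24.47−20.54) − (21.04−20.28) = 3.93 − 0.76 = 3.17; fold change = 2^-3.17 = 0.111
gene G has the largest |ΔΔCt| = 4.15.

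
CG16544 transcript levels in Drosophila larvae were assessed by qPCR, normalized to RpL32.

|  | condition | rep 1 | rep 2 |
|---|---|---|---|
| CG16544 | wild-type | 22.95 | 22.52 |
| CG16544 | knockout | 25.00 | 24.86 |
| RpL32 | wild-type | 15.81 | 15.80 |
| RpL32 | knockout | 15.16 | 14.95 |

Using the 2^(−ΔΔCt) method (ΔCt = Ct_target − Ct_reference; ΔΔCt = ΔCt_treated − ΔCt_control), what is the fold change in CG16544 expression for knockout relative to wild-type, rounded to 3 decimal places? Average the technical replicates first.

Mean Ct: CG16544 wild-type 22.735; CG16544 knockout 24.930; RpL32 wild-type 15.805; RpL32 knockout 15.055
ΔCt(wild-type) = 22.735 − 15.805 = 6.930
ΔCt(knockout) = 24.930 − 15.055 = 9.875
ΔΔCt = 9.875 − 6.930 = 2.945
Fold change = 2^(−2.945) = 0.1299

0.130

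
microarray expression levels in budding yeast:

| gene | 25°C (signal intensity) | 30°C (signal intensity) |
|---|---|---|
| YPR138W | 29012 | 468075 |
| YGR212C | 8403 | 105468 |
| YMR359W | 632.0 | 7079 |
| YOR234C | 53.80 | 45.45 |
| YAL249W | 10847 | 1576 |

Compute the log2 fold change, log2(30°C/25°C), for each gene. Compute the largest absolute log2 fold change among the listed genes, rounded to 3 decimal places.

4.012

log2(468075/29012) = 4.012  (YPR138W)
log2(105468/8403) = 3.650  (YGR212C)
log2(7079/632.0) = 3.486  (YMR359W)
log2(45.45/53.80) = -0.243  (YOR234C)
log2(1576/10847) = -2.783  (YAL249W)
The largest magnitude belongs to YPR138W.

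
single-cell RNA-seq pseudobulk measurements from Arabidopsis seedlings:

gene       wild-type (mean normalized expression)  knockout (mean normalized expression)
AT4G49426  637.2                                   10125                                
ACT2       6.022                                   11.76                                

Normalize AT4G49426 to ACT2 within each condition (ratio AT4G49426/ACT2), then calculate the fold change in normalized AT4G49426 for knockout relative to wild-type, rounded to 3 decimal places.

8.137

AT4G49426/ACT2 (wild-type) = 637.2 / 6.022 = 105.81
AT4G49426/ACT2 (knockout) = 10125 / 11.76 = 860.97
Fold change = 860.97 / 105.81 = 8.1368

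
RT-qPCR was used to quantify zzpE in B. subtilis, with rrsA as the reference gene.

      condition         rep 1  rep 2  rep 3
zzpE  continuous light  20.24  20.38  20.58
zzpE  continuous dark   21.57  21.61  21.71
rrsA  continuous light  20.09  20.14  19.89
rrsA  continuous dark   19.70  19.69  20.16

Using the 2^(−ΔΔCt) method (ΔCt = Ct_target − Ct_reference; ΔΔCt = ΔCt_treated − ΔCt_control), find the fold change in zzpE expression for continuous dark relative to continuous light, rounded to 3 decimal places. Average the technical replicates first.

Mean Ct: zzpE continuous light 20.400; zzpE continuous dark 21.630; rrsA continuous light 20.040; rrsA continuous dark 19.850
ΔCt(continuous light) = 20.400 − 20.040 = 0.360
ΔCt(continuous dark) = 21.630 − 19.850 = 1.780
ΔΔCt = 1.780 − 0.360 = 1.420
Fold change = 2^(−1.420) = 0.3737

0.374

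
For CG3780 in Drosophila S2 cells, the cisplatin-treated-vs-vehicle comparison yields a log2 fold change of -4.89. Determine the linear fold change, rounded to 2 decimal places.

0.03

Fold change = 2^(-4.89) = 0.034
That is, CG3780 drops to 3.4% of the vehicle level.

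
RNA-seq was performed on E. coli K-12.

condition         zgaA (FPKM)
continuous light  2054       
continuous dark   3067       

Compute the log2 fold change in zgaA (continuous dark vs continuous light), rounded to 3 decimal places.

0.578

Fold change = 3067 / 2054 = 1.4932
log2(1.4932) = 0.5784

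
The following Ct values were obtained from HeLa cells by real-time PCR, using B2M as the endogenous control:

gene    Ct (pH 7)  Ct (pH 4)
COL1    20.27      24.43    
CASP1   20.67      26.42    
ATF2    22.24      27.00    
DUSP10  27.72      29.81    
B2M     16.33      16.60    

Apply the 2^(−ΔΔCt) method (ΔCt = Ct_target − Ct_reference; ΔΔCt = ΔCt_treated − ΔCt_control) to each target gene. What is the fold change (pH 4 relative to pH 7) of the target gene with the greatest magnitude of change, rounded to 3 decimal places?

0.022

COL1: ΔΔCt = (24.43−16.60) − (20.27−16.33) = 7.83 − 3.94 = 3.89; fold change = 2^-3.89 = 0.067
CASP1: ΔΔCt = (26.42−16.60) − (20.67−16.33) = 9.82 − 4.34 = 5.48; fold change = 2^-5.48 = 0.022
ATF2: ΔΔCt = (27.00−16.60) − (22.24−16.33) = 10.40 − 5.91 = 4.49; fold change = 2^-4.49 = 0.045
DUSP10: ΔΔCt = (29.81−16.60) − (27.72−16.33) = 13.21 − 11.39 = 1.82; fold change = 2^-1.82 = 0.283
CASP1 has the largest |ΔΔCt| = 5.48.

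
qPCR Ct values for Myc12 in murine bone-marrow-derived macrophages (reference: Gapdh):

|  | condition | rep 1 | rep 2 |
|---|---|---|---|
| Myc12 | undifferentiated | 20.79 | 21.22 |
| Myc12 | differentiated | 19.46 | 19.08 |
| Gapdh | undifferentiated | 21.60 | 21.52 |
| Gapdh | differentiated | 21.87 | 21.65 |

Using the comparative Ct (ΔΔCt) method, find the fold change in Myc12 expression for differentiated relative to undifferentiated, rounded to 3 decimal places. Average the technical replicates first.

Mean Ct: Myc12 undifferentiated 21.005; Myc12 differentiated 19.270; Gapdh undifferentiated 21.560; Gapdh differentiated 21.760
ΔCt(undifferentiated) = 21.005 − 21.560 = -0.555
ΔCt(differentiated) = 19.270 − 21.760 = -2.490
ΔΔCt = -2.490 − (-0.555) = -1.935
Fold change = 2^(−(-1.935)) = 2^1.935 = 3.8238

3.824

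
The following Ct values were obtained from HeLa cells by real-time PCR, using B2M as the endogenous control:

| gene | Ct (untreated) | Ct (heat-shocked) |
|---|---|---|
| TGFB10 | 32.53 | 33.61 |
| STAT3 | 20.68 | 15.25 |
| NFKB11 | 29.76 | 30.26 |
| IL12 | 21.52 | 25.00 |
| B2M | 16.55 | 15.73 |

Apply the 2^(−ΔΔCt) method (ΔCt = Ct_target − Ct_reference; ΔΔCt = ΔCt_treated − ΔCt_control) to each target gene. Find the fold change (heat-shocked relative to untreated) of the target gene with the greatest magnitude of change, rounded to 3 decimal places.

TGFB10: ΔΔCt = (33.61−15.73) − (32.53−16.55) = 17.88 − 15.98 = 1.90; fold change = 2^-1.90 = 0.268
STAT3: ΔΔCt = (15.25−15.73) − (20.68−16.55) = -0.48 − 4.13 = -4.61; fold change = 2^4.61 = 24.420
NFKB11: ΔΔCt = (30.26−15.73) − (29.76−16.55) = 14.53 − 13.21 = 1.32; fold change = 2^-1.32 = 0.401
IL12: ΔΔCt = (25.00−15.73) − (21.52−16.55) = 9.27 − 4.97 = 4.30; fold change = 2^-4.30 = 0.051
STAT3 has the largest |ΔΔCt| = 4.61.

24.420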